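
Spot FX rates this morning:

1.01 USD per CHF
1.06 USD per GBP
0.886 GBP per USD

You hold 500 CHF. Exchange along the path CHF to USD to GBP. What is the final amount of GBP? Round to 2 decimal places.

500 CHF × 1.01 = 505 USD
505 USD × 0.886 = 447.43 GBP

447.43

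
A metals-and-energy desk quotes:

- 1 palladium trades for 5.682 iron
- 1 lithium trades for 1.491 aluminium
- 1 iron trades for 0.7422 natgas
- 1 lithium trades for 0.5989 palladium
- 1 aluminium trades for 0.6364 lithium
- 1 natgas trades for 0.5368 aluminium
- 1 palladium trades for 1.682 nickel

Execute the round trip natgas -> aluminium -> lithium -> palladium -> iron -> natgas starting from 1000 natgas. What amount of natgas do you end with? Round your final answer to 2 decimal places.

862.82

1000 natgas × 0.5368 = 536.8 aluminium
536.8 aluminium × 0.6364 = 341.61952 lithium
341.61952 lithium × 0.5989 = 204.595930528 palladium
204.595930528 palladium × 5.682 = 1162.514077260096 iron
1162.514077260096 iron × 0.7422 = 862.8179481424432512 natgas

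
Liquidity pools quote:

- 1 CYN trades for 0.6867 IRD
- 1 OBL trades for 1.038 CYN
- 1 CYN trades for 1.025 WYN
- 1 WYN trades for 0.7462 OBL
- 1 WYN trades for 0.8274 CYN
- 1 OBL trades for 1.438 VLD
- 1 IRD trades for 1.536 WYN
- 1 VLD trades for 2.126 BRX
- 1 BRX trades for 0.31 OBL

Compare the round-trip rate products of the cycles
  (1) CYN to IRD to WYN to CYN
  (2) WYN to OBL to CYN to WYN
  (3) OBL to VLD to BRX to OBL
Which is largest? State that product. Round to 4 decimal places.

0.9477

(1) 0.6867 × 1.536 × 0.8274 = 0.87272
(2) 0.7462 × 1.038 × 1.025 = 0.79392
(3) 1.438 × 2.126 × 0.31 = 0.94773
Highest is cycle (3) at 0.9477 (≤1, no arbitrage).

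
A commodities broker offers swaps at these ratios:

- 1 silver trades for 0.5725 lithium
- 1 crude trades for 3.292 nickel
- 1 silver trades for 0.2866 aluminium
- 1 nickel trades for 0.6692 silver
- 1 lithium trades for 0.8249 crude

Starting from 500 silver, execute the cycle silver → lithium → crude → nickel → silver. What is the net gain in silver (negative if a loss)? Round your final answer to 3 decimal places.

20.191

500 silver × 0.5725 = 286.25 lithium
286.25 lithium × 0.8249 = 236.127625 crude
236.127625 crude × 3.292 = 777.3321415 nickel
777.3321415 nickel × 0.6692 = 520.1906690918 silver
Net change: 520.1906690918 − 500 = 20.1906690918 silver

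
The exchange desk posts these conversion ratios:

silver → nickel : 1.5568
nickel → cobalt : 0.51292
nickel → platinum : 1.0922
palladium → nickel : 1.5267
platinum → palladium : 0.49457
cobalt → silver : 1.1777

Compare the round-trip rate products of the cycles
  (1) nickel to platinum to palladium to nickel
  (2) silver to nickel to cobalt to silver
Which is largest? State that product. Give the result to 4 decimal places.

0.9404

(1) 1.0922 × 0.49457 × 1.5267 = 0.82468
(2) 1.5568 × 0.51292 × 1.1777 = 0.94041
Highest is cycle (2) at 0.9404 (≤1, no arbitrage).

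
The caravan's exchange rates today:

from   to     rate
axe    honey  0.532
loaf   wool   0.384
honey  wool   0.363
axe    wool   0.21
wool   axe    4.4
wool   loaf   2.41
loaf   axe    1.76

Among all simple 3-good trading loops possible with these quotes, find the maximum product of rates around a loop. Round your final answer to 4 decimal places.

0.8907

axe→wool→loaf→axe: 0.21 × 2.41 × 1.76 = 0.89074
honey→wool→axe→honey: 0.363 × 4.4 × 0.532 = 0.84971
Maximum is axe→wool→loaf→axe at 0.8907; no arbitrage — every cycle loses value.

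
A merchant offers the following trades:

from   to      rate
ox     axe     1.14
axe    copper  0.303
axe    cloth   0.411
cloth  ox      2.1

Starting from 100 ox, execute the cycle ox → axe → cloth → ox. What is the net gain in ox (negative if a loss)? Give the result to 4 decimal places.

-1.6066

100 ox × 1.14 = 114 axe
114 axe × 0.411 = 46.854 cloth
46.854 cloth × 2.1 = 98.3934 ox
Net change: 98.3934 − 100 = -1.6066 ox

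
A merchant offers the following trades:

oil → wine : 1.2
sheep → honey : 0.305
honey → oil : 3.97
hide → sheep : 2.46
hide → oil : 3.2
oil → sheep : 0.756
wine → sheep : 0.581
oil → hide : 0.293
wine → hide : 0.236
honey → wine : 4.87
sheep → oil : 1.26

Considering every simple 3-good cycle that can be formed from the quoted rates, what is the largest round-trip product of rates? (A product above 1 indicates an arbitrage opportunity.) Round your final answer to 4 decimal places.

oil→sheep→honey→oil: 0.756 × 0.305 × 3.97 = 0.91540
oil→hide→sheep→oil: 0.293 × 2.46 × 1.26 = 0.90818
oil→wine→hide→oil: 1.2 × 0.236 × 3.2 = 0.90624
oil→wine→sheep→oil: 1.2 × 0.581 × 1.26 = 0.87847
honey→wine→sheep→honey: 4.87 × 0.581 × 0.305 = 0.86299
Maximum is oil→sheep→honey→oil at 0.9154; no arbitrage — every cycle loses value.

0.9154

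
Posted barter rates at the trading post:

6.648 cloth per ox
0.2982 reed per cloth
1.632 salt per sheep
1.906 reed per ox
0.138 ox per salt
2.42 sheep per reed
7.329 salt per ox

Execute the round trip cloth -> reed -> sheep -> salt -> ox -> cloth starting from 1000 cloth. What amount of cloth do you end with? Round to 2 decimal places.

1000 cloth × 0.2982 = 298.2 reed
298.2 reed × 2.42 = 721.644 sheep
721.644 sheep × 1.632 = 1177.723008 salt
1177.723008 salt × 0.138 = 162.525775104 ox
162.525775104 ox × 6.648 = 1080.471352891392 cloth

1080.47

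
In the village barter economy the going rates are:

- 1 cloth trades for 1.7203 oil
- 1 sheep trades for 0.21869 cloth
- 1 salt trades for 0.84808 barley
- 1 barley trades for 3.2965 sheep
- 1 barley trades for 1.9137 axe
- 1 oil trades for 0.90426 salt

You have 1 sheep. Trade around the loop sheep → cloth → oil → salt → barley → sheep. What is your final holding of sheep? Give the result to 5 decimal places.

0.95108

1 sheep × 0.21869 = 0.21869 cloth
0.21869 cloth × 1.7203 = 0.376212407 oil
0.376212407 oil × 0.90426 = 0.34019383115382 salt
0.34019383115382 salt × 0.84808 = 0.2885115843249316656 barley
0.2885115843249316656 barley × 3.2965 = 0.9510784377271372356504 sheep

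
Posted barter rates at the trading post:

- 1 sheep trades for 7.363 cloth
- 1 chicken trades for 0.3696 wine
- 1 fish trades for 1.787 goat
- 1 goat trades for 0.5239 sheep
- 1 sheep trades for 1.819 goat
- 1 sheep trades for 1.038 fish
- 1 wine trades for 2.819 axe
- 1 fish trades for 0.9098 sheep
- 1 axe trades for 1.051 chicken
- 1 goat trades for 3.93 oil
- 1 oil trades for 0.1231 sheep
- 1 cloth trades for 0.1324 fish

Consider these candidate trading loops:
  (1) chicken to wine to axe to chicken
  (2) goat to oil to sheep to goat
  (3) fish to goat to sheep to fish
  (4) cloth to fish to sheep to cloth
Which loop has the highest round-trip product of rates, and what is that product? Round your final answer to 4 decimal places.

(1) 0.3696 × 2.819 × 1.051 = 1.09504
(2) 3.93 × 0.1231 × 1.819 = 0.88000
(3) 1.787 × 0.5239 × 1.038 = 0.97179
(4) 0.1324 × 0.9098 × 7.363 = 0.88693
Highest is cycle (1) at 1.0950 (>1, arbitrage).

1.0950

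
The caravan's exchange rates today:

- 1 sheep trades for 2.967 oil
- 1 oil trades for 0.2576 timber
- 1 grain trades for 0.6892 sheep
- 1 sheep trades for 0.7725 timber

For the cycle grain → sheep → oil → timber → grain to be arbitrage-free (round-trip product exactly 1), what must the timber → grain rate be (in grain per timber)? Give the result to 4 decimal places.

1.8984

Known legs of the cycle: 0.6892 × 2.967 × 0.2576 = 0.52675500864
For no arbitrage the full-cycle product must be 1, so the missing rate is 1 / 0.52675500864 ≈ 1.898416.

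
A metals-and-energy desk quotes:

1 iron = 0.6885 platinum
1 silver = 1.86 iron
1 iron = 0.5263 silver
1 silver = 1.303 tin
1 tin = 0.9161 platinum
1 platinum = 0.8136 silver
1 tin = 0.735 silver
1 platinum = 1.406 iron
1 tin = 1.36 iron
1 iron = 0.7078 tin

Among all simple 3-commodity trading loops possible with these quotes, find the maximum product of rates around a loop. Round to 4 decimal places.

platinum→silver→iron→platinum: 0.8136 × 1.86 × 0.6885 = 1.04190
platinum→silver→tin→platinum: 0.8136 × 1.303 × 0.9161 = 0.97118
silver→iron→tin→silver: 1.86 × 0.7078 × 0.735 = 0.96763
silver→tin→iron→silver: 1.303 × 1.36 × 0.5263 = 0.93265
platinum→iron→tin→platinum: 1.406 × 0.7078 × 0.9161 = 0.91167
Maximum is platinum→silver→iron→platinum at 1.0419; arbitrage exists.

1.0419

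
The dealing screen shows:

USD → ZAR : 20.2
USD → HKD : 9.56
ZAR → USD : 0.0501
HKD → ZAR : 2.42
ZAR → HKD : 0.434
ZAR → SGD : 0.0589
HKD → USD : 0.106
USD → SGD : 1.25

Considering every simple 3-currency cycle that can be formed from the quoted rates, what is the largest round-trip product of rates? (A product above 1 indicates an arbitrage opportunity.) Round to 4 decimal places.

ZAR→USD→HKD→ZAR: 0.0501 × 9.56 × 2.42 = 1.15907
ZAR→HKD→USD→ZAR: 0.434 × 0.106 × 20.2 = 0.92928
Maximum is ZAR→USD→HKD→ZAR at 1.1591; arbitrage exists.

1.1591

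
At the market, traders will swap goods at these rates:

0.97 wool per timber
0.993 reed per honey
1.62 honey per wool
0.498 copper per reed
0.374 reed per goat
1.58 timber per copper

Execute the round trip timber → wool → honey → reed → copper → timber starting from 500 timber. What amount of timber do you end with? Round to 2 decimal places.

500 timber × 0.97 = 485 wool
485 wool × 1.62 = 785.7 honey
785.7 honey × 0.993 = 780.2001 reed
780.2001 reed × 0.498 = 388.5396498 copper
388.5396498 copper × 1.58 = 613.892646684 timber

613.89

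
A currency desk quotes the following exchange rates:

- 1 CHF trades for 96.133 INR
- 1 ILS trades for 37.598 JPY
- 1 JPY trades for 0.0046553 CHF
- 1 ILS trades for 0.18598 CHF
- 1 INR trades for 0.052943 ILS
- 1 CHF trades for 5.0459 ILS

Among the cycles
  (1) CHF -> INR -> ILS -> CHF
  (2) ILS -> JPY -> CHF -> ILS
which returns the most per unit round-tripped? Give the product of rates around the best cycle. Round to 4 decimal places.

0.9466

(1) 96.133 × 0.052943 × 0.18598 = 0.94656
(2) 37.598 × 0.0046553 × 5.0459 = 0.88318
Highest is cycle (1) at 0.9466 (≤1, no arbitrage).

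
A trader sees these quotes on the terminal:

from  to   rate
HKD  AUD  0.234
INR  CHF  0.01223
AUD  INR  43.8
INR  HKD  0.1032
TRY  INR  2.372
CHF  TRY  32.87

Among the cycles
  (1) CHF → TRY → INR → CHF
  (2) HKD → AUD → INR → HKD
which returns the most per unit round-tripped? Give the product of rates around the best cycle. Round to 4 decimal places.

1.0577

(1) 32.87 × 2.372 × 0.01223 = 0.95354
(2) 0.234 × 43.8 × 0.1032 = 1.05772
Highest is cycle (2) at 1.0577 (>1, arbitrage).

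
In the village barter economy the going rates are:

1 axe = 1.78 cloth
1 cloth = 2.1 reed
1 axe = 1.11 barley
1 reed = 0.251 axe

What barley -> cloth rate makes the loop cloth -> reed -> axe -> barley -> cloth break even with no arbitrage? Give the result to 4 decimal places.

1.7092

Known legs of the cycle: 2.1 × 0.251 × 1.11 = 0.585081
For no arbitrage the full-cycle product must be 1, so the missing rate is 1 / 0.585081 ≈ 1.709165.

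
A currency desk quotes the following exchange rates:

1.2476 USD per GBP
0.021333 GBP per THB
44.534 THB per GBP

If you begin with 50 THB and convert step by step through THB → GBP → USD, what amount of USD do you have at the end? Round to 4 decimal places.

50 THB × 0.021333 = 1.06665 GBP
1.06665 GBP × 1.2476 = 1.33075254 USD

1.3308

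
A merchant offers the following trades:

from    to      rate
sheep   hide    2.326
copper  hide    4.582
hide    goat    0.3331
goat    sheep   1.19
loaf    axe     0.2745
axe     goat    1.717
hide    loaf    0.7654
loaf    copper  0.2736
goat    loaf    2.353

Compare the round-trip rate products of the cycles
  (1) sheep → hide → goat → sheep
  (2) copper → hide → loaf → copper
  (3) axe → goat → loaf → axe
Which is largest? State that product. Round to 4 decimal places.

(1) 2.326 × 0.3331 × 1.19 = 0.92200
(2) 4.582 × 0.7654 × 0.2736 = 0.95953
(3) 1.717 × 2.353 × 0.2745 = 1.10901
Highest is cycle (3) at 1.1090 (>1, arbitrage).

1.1090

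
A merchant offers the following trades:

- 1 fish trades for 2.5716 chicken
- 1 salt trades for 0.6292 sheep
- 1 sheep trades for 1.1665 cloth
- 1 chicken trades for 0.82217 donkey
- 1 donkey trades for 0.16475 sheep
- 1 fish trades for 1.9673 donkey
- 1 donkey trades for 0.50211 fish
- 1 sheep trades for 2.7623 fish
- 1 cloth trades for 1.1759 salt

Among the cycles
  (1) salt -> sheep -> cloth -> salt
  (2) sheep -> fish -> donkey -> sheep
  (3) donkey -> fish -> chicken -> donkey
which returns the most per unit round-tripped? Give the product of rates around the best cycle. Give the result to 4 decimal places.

(1) 0.6292 × 1.1665 × 1.1759 = 0.86307
(2) 2.7623 × 1.9673 × 0.16475 = 0.89530
(3) 0.50211 × 2.5716 × 0.82217 = 1.06161
Highest is cycle (3) at 1.0616 (>1, arbitrage).

1.0616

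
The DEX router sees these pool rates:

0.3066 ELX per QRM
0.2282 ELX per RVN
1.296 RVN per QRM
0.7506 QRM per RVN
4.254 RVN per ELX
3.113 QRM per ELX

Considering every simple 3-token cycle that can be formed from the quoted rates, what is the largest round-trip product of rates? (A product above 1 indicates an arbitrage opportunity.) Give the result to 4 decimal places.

RVN→QRM→ELX→RVN: 0.7506 × 0.3066 × 4.254 = 0.97899
RVN→ELX→QRM→RVN: 0.2282 × 3.113 × 1.296 = 0.92066
Maximum is RVN→QRM→ELX→RVN at 0.9790; no arbitrage — every cycle loses value.

0.9790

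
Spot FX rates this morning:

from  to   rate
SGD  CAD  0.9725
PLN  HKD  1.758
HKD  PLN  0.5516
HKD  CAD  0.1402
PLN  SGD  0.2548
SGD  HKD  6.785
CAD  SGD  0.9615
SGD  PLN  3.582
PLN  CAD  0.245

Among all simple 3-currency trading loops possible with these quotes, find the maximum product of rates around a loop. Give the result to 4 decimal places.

PLN→SGD→HKD→PLN: 0.2548 × 6.785 × 0.5516 = 0.95362
HKD→CAD→SGD→HKD: 0.1402 × 0.9615 × 6.785 = 0.91463
PLN→CAD→SGD→PLN: 0.245 × 0.9615 × 3.582 = 0.84380
Maximum is PLN→SGD→HKD→PLN at 0.9536; no arbitrage — every cycle loses value.

0.9536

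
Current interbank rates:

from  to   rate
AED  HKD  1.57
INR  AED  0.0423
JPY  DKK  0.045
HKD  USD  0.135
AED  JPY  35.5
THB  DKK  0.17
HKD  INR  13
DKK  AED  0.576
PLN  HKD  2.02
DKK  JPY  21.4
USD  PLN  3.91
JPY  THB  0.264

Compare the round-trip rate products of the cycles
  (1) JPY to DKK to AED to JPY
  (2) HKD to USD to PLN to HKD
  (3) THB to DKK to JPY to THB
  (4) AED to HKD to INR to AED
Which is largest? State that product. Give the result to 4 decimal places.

(1) 0.045 × 0.576 × 35.5 = 0.92016
(2) 0.135 × 3.91 × 2.02 = 1.06626
(3) 0.17 × 21.4 × 0.264 = 0.96043
(4) 1.57 × 13 × 0.0423 = 0.86334
Highest is cycle (2) at 1.0663 (>1, arbitrage).

1.0663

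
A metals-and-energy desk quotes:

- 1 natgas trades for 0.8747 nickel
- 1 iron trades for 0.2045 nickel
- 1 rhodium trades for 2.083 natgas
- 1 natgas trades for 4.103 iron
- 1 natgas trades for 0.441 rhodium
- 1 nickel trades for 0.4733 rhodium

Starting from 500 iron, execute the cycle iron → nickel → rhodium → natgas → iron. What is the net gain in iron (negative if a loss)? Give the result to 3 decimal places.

-86.390

500 iron × 0.2045 = 102.25 nickel
102.25 nickel × 0.4733 = 48.394925 rhodium
48.394925 rhodium × 2.083 = 100.806628775 natgas
100.806628775 natgas × 4.103 = 413.609597863825 iron
Net change: 413.609597863825 − 500 = -86.390402136175 iron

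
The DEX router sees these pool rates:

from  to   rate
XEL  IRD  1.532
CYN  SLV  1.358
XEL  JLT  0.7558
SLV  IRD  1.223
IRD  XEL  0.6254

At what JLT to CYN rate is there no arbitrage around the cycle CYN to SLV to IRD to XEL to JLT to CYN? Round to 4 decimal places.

1.2738

Known legs of the cycle: 1.358 × 1.223 × 0.6254 × 0.7558 = 0.78503856408488
For no arbitrage the full-cycle product must be 1, so the missing rate is 1 / 0.78503856408488 ≈ 1.273823.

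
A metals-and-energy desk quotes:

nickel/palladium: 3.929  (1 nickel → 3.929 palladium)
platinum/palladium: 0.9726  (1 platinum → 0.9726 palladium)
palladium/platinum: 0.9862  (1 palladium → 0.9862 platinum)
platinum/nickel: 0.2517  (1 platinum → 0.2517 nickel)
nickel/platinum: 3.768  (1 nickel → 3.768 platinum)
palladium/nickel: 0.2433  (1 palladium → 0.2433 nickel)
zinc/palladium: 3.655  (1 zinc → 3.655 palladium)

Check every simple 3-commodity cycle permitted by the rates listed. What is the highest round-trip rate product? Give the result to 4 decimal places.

palladium→platinum→nickel→palladium: 0.9862 × 0.2517 × 3.929 = 0.97528
palladium→nickel→platinum→palladium: 0.2433 × 3.768 × 0.9726 = 0.89164
Maximum is palladium→platinum→nickel→palladium at 0.9753; no arbitrage — every cycle loses value.

0.9753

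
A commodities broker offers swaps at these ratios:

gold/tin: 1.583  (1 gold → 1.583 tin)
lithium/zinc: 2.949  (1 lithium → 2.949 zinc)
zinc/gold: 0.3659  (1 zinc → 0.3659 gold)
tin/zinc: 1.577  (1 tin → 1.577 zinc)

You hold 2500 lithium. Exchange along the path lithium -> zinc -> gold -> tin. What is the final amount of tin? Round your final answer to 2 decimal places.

2500 lithium × 2.949 = 7372.5 zinc
7372.5 zinc × 0.3659 = 2697.59775 gold
2697.59775 gold × 1.583 = 4270.29723825 tin

4270.30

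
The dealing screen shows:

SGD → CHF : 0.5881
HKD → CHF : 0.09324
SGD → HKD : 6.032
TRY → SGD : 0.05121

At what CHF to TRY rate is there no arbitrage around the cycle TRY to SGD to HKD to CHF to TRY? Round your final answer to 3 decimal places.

34.720

Known legs of the cycle: 0.05121 × 6.032 × 0.09324 = 0.0288017166528
For no arbitrage the full-cycle product must be 1, so the missing rate is 1 / 0.0288017166528 ≈ 34.72015.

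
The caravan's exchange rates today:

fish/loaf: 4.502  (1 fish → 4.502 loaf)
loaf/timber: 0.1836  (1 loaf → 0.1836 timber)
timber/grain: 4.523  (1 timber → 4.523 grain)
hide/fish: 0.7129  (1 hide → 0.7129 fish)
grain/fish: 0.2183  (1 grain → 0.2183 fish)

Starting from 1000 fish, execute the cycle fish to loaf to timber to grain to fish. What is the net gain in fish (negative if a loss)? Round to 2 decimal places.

1000 fish × 4.502 = 4502 loaf
4502 loaf × 0.1836 = 826.5672 timber
826.5672 timber × 4.523 = 3738.5634456 grain
3738.5634456 grain × 0.2183 = 816.12840017448 fish
Net change: 816.12840017448 − 1000 = -183.87159982552 fish

-183.87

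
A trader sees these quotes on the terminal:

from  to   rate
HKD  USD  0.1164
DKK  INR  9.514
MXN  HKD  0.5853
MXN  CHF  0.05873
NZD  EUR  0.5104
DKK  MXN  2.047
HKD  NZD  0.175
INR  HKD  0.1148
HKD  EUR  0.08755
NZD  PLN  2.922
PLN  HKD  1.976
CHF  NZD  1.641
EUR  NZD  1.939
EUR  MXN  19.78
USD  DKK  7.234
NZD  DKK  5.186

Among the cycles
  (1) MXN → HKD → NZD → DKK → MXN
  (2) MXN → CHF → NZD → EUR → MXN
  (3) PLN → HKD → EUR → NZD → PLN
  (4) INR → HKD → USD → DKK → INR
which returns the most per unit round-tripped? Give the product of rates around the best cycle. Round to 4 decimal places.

(1) 0.5853 × 0.175 × 5.186 × 2.047 = 1.08734
(2) 0.05873 × 1.641 × 0.5104 × 19.78 = 0.97298
(3) 1.976 × 0.08755 × 1.939 × 2.922 = 0.98017
(4) 0.1148 × 0.1164 × 7.234 × 9.514 = 0.91968
Highest is cycle (1) at 1.0873 (>1, arbitrage).

1.0873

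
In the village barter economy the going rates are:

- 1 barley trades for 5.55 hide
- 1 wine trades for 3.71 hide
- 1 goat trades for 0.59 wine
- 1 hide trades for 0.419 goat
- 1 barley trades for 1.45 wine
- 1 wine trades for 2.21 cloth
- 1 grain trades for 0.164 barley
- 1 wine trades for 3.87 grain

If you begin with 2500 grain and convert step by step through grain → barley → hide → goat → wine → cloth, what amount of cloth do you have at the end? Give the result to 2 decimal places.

1243.18

2500 grain × 0.164 = 410 barley
410 barley × 5.55 = 2275.5 hide
2275.5 hide × 0.419 = 953.4345 goat
953.4345 goat × 0.59 = 562.526355 wine
562.526355 wine × 2.21 = 1243.18324455 cloth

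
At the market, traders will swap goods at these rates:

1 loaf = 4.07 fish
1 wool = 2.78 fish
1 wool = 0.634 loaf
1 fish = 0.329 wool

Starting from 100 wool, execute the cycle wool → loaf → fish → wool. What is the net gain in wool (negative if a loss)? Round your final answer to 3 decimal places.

100 wool × 0.634 = 63.4 loaf
63.4 loaf × 4.07 = 258.038 fish
258.038 fish × 0.329 = 84.894502 wool
Net change: 84.894502 − 100 = -15.105498 wool

-15.105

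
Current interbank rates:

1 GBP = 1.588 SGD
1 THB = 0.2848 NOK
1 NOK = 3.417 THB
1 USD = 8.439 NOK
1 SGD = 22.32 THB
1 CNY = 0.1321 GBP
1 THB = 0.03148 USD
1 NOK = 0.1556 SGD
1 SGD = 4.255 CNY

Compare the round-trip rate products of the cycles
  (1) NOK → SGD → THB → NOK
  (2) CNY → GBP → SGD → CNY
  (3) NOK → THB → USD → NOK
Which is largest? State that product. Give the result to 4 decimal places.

0.9891

(1) 0.1556 × 22.32 × 0.2848 = 0.98911
(2) 0.1321 × 1.588 × 4.255 = 0.89259
(3) 3.417 × 0.03148 × 8.439 = 0.90776
Highest is cycle (1) at 0.9891 (≤1, no arbitrage).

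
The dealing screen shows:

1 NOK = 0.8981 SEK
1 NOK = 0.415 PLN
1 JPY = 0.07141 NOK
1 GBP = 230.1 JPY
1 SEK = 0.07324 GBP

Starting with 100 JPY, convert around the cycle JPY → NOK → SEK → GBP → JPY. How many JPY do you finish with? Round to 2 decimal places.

100 JPY × 0.07141 = 7.141 NOK
7.141 NOK × 0.8981 = 6.4133321 SEK
6.4133321 SEK × 0.07324 = 0.469712443004 GBP
0.469712443004 GBP × 230.1 = 108.0808331352204 JPY

108.08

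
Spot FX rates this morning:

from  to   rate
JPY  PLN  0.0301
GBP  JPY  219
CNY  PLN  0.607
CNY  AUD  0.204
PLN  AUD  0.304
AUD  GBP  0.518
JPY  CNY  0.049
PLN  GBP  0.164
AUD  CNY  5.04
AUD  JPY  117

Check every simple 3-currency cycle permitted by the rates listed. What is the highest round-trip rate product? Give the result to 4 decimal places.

1.1695

JPY→CNY→AUD→JPY: 0.049 × 0.204 × 117 = 1.16953
PLN→GBP→JPY→PLN: 0.164 × 219 × 0.0301 = 1.08107
PLN→AUD→JPY→PLN: 0.304 × 117 × 0.0301 = 1.07060
PLN→AUD→CNY→PLN: 0.304 × 5.04 × 0.607 = 0.93002
Maximum is JPY→CNY→AUD→JPY at 1.1695; arbitrage exists.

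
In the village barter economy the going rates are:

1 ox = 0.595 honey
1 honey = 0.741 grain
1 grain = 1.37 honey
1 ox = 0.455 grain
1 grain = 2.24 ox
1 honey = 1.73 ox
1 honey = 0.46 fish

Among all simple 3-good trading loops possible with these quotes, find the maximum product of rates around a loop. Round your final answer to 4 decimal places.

1.0784

grain→honey→ox→grain: 1.37 × 1.73 × 0.455 = 1.07840
grain→ox→honey→grain: 2.24 × 0.595 × 0.741 = 0.98760
Maximum is grain→honey→ox→grain at 1.0784; arbitrage exists.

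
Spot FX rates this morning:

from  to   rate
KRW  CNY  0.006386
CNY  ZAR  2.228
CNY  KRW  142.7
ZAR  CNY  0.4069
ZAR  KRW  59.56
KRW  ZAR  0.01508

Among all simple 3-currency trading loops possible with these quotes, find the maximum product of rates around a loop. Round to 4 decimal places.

0.8756

KRW→ZAR→CNY→KRW: 0.01508 × 0.4069 × 142.7 = 0.87561
KRW→CNY→ZAR→KRW: 0.006386 × 2.228 × 59.56 = 0.84742
Maximum is KRW→ZAR→CNY→KRW at 0.8756; no arbitrage — every cycle loses value.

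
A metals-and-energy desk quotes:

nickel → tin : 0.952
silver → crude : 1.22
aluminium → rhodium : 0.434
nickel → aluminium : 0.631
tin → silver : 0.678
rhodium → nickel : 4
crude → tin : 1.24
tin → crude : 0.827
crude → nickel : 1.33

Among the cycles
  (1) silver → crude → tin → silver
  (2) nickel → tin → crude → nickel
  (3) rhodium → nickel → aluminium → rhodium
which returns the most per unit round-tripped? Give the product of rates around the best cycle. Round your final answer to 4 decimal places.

(1) 1.22 × 1.24 × 0.678 = 1.02568
(2) 0.952 × 0.827 × 1.33 = 1.04711
(3) 4 × 0.631 × 0.434 = 1.09542
Highest is cycle (3) at 1.0954 (>1, arbitrage).

1.0954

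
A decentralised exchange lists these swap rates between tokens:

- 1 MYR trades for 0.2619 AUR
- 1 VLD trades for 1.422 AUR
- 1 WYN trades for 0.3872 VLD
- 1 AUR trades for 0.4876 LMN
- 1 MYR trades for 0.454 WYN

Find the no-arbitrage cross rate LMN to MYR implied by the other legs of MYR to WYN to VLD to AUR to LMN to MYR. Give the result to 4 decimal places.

Known legs of the cycle: 0.454 × 0.3872 × 1.422 × 0.4876 = 0.12188618804736
For no arbitrage the full-cycle product must be 1, so the missing rate is 1 / 0.12188618804736 ≈ 8.204375.

8.2044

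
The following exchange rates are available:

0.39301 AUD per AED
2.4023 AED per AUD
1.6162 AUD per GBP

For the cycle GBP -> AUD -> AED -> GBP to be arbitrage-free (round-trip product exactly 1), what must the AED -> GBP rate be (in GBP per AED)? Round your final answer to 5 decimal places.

0.25756

Known legs of the cycle: 1.6162 × 2.4023 = 3.88259726
For no arbitrage the full-cycle product must be 1, so the missing rate is 1 / 3.88259726 ≈ 0.2575595.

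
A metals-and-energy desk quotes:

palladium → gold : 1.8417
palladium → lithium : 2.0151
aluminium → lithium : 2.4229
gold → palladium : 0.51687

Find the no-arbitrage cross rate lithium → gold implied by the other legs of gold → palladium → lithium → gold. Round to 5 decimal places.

Known legs of the cycle: 0.51687 × 2.0151 = 1.041544737
For no arbitrage the full-cycle product must be 1, so the missing rate is 1 / 1.041544737 ≈ 0.9601124.

0.96011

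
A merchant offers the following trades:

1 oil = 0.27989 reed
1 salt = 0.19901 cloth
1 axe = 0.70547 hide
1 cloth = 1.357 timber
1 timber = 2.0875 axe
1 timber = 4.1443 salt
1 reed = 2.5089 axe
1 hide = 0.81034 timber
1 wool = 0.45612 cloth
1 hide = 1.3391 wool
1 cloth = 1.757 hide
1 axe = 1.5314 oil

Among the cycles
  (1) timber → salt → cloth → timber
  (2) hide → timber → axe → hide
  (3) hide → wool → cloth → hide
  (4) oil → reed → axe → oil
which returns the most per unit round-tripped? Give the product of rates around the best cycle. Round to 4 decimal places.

(1) 4.1443 × 0.19901 × 1.357 = 1.11920
(2) 0.81034 × 2.0875 × 0.70547 = 1.19336
(3) 1.3391 × 0.45612 × 1.757 = 1.07316
(4) 0.27989 × 2.5089 × 1.5314 = 1.07537
Highest is cycle (2) at 1.1934 (>1, arbitrage).

1.1934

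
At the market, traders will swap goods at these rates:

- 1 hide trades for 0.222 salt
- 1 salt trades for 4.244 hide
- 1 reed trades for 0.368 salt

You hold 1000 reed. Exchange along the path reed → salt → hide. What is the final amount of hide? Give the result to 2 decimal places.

1000 reed × 0.368 = 368 salt
368 salt × 4.244 = 1561.792 hide

1561.79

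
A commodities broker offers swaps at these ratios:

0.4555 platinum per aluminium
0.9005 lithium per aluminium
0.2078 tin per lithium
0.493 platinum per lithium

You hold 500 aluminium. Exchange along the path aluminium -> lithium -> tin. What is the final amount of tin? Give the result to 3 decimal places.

93.562

500 aluminium × 0.9005 = 450.25 lithium
450.25 lithium × 0.2078 = 93.56195 tin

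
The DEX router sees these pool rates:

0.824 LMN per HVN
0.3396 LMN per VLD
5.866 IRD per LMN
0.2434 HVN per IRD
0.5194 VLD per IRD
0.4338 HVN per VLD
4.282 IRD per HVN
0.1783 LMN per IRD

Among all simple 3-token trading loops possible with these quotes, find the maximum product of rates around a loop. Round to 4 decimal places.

HVN→LMN→IRD→HVN: 0.824 × 5.866 × 0.2434 = 1.17649
LMN→IRD→VLD→LMN: 5.866 × 0.5194 × 0.3396 = 1.03469
HVN→IRD→VLD→HVN: 4.282 × 0.5194 × 0.4338 = 0.96480
Maximum is HVN→LMN→IRD→HVN at 1.1765; arbitrage exists.

1.1765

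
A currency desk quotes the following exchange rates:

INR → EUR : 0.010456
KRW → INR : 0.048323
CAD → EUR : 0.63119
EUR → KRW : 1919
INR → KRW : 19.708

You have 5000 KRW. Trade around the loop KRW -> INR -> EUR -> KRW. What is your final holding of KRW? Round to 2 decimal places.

4848.02

5000 KRW × 0.048323 = 241.615 INR
241.615 INR × 0.010456 = 2.52632644 EUR
2.52632644 EUR × 1919 = 4848.02043836 KRW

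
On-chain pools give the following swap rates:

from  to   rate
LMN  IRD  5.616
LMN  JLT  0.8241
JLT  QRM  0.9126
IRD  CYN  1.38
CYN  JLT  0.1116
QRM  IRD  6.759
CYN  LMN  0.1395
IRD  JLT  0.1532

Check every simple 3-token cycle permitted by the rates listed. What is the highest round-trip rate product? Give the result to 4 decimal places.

1.0811

IRD→CYN→LMN→IRD: 1.38 × 0.1395 × 5.616 = 1.08114
JLT→QRM→IRD→JLT: 0.9126 × 6.759 × 0.1532 = 0.94498
Maximum is IRD→CYN→LMN→IRD at 1.0811; arbitrage exists.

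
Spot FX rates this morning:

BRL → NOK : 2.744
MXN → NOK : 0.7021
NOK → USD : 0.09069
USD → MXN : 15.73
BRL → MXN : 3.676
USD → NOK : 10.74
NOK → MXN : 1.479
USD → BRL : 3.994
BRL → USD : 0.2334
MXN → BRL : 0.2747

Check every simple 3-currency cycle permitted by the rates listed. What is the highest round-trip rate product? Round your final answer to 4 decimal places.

1.1148

NOK→MXN→BRL→NOK: 1.479 × 0.2747 × 2.744 = 1.11484
USD→MXN→BRL→USD: 15.73 × 0.2747 × 0.2334 = 1.00853
USD→MXN→NOK→USD: 15.73 × 0.7021 × 0.09069 = 1.00158
USD→BRL→NOK→USD: 3.994 × 2.744 × 0.09069 = 0.99392
Maximum is NOK→MXN→BRL→NOK at 1.1148; arbitrage exists.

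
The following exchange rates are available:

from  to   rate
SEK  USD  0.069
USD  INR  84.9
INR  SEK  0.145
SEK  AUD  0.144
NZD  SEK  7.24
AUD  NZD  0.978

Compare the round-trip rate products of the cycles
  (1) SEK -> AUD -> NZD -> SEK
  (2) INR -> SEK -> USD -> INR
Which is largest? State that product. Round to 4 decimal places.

1.0196

(1) 0.144 × 0.978 × 7.24 = 1.01962
(2) 0.145 × 0.069 × 84.9 = 0.84942
Highest is cycle (1) at 1.0196 (>1, arbitrage).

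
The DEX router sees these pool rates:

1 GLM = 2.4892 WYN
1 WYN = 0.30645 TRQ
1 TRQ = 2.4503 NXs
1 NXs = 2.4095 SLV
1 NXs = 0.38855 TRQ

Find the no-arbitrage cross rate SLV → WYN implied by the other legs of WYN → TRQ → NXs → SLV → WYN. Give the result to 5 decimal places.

0.55271

Known legs of the cycle: 0.30645 × 2.4503 × 2.4095 = 1.8092801411325
For no arbitrage the full-cycle product must be 1, so the missing rate is 1 / 1.8092801411325 ≈ 0.5527060.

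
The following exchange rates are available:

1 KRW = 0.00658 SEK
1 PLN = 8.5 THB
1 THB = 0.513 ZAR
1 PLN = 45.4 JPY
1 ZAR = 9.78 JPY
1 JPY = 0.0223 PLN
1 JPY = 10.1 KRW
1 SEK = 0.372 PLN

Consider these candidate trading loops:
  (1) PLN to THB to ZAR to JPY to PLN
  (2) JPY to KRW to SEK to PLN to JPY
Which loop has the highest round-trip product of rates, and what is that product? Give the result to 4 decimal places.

1.1224

(1) 8.5 × 0.513 × 9.78 × 0.0223 = 0.95100
(2) 10.1 × 0.00658 × 0.372 × 45.4 = 1.12240
Highest is cycle (2) at 1.1224 (>1, arbitrage).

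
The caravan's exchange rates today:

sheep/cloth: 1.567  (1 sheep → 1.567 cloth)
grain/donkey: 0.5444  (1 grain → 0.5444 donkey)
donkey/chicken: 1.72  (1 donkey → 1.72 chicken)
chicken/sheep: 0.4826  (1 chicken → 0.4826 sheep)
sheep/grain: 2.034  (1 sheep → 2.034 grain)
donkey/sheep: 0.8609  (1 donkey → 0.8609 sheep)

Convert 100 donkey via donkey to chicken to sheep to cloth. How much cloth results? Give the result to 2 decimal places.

130.07

100 donkey × 1.72 = 172 chicken
172 chicken × 0.4826 = 83.0072 sheep
83.0072 sheep × 1.567 = 130.0722824 cloth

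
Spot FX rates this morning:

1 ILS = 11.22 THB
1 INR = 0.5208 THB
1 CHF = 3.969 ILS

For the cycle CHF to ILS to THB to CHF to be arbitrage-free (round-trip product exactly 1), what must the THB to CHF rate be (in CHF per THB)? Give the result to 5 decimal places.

Known legs of the cycle: 3.969 × 11.22 = 44.53218
For no arbitrage the full-cycle product must be 1, so the missing rate is 1 / 44.53218 ≈ 0.0224557.

0.02246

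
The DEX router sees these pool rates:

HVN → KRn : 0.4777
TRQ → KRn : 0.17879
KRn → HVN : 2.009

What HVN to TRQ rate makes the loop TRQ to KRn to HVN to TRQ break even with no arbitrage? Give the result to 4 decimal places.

2.7840

Known legs of the cycle: 0.17879 × 2.009 = 0.35918911
For no arbitrage the full-cycle product must be 1, so the missing rate is 1 / 0.35918911 ≈ 2.784049.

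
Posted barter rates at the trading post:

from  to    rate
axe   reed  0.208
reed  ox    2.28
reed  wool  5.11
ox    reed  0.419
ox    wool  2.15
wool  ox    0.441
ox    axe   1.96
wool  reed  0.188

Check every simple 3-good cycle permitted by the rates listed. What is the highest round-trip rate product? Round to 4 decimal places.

ox→reed→wool→ox: 0.419 × 5.11 × 0.441 = 0.94422
ox→axe→reed→ox: 1.96 × 0.208 × 2.28 = 0.92951
ox→wool→reed→ox: 2.15 × 0.188 × 2.28 = 0.92158
Maximum is ox→reed→wool→ox at 0.9442; no arbitrage — every cycle loses value.

0.9442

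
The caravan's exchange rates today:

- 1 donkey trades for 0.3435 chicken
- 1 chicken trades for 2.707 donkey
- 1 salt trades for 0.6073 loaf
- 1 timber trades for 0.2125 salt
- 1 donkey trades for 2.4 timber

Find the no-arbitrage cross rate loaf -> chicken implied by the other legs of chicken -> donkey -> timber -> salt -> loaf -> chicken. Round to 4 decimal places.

Known legs of the cycle: 2.707 × 2.4 × 0.2125 × 0.6073 = 0.838420161
For no arbitrage the full-cycle product must be 1, so the missing rate is 1 / 0.838420161 ≈ 1.192719.

1.1927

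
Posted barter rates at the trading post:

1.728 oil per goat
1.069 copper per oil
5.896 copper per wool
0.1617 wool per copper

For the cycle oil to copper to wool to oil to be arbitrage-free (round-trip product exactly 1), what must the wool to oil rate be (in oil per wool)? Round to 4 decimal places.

Known legs of the cycle: 1.069 × 0.1617 = 0.1728573
For no arbitrage the full-cycle product must be 1, so the missing rate is 1 / 0.1728573 ≈ 5.785119.

5.7851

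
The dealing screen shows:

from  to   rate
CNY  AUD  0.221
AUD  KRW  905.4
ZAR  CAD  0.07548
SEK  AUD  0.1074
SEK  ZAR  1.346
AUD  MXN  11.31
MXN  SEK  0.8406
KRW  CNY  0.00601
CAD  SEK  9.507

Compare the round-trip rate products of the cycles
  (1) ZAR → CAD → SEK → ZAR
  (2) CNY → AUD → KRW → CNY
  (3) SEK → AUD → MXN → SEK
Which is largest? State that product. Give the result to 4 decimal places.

1.2026

(1) 0.07548 × 9.507 × 1.346 = 0.96587
(2) 0.221 × 905.4 × 0.00601 = 1.20256
(3) 0.1074 × 11.31 × 0.8406 = 1.02107
Highest is cycle (2) at 1.2026 (>1, arbitrage).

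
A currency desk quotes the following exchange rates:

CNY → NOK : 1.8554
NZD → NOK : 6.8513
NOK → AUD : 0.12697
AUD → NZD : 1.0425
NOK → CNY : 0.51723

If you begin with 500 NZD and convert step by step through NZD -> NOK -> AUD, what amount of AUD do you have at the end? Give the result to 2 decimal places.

434.95

500 NZD × 6.8513 = 3425.65 NOK
3425.65 NOK × 0.12697 = 434.9547805 AUD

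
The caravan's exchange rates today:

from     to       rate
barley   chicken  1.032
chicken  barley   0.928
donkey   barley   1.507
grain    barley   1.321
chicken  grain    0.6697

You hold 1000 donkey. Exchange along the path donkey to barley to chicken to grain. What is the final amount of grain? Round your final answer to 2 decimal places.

1000 donkey × 1.507 = 1507 barley
1507 barley × 1.032 = 1555.224 chicken
1555.224 chicken × 0.6697 = 1041.5335128 grain

1041.53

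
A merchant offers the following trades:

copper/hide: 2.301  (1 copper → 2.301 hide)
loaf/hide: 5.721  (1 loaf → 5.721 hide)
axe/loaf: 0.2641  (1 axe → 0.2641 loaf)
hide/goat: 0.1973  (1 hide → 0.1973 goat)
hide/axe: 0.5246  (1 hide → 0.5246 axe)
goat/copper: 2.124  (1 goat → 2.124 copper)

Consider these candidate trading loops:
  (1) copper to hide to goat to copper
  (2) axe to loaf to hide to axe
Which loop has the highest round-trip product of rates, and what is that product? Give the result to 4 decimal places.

0.9643

(1) 2.301 × 0.1973 × 2.124 = 0.96427
(2) 0.2641 × 5.721 × 0.5246 = 0.79263
Highest is cycle (1) at 0.9643 (≤1, no arbitrage).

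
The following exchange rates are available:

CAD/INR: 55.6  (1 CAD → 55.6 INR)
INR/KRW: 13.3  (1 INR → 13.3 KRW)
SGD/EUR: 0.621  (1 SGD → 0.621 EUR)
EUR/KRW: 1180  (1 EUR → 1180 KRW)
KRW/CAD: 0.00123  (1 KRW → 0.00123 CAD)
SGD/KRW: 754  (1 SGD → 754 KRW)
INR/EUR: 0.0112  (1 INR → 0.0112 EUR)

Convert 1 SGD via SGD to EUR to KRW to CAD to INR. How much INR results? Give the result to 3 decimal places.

1 SGD × 0.621 = 0.621 EUR
0.621 EUR × 1180 = 732.78 KRW
732.78 KRW × 0.00123 = 0.9013194 CAD
0.9013194 CAD × 55.6 = 50.11335864 INR

50.113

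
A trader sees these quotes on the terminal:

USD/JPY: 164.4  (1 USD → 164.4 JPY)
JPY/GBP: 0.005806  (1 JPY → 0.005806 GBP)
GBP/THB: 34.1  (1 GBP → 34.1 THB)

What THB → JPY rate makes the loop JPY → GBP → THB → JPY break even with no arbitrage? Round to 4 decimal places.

5.0509

Known legs of the cycle: 0.005806 × 34.1 = 0.1979846
For no arbitrage the full-cycle product must be 1, so the missing rate is 1 / 0.1979846 ≈ 5.050898.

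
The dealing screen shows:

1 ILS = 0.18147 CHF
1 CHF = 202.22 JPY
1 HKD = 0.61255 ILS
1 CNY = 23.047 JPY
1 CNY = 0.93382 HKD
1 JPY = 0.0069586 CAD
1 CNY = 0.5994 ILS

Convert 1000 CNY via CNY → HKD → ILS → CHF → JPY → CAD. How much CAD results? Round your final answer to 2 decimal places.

1000 CNY × 0.93382 = 933.82 HKD
933.82 HKD × 0.61255 = 572.011441 ILS
572.011441 ILS × 0.18147 = 103.80291619827 CHF
103.80291619827 CHF × 202.22 = 20991.0257136141594 JPY
20991.0257136141594 JPY × 0.0069586 = 146.06815153075548960084 CAD

146.07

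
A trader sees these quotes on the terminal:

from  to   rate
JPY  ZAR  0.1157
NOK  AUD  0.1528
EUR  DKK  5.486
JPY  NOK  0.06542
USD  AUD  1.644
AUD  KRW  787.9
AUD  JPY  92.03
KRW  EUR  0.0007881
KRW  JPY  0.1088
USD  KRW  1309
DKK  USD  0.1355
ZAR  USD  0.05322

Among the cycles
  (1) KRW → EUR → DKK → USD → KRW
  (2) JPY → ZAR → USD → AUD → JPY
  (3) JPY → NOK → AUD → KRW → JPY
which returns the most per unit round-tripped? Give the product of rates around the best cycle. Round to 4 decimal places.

0.9316

(1) 0.0007881 × 5.486 × 0.1355 × 1309 = 0.76686
(2) 0.1157 × 0.05322 × 1.644 × 92.03 = 0.93162
(3) 0.06542 × 0.1528 × 787.9 × 0.1088 = 0.85691
Highest is cycle (2) at 0.9316 (≤1, no arbitrage).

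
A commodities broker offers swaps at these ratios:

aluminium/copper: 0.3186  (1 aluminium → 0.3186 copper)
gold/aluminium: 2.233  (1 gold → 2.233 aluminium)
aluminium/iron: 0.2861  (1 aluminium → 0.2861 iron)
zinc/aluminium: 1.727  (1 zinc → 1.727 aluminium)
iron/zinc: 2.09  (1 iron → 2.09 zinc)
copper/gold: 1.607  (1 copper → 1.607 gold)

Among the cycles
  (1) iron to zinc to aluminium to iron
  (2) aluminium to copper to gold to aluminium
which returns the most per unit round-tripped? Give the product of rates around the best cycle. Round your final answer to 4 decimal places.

(1) 2.09 × 1.727 × 0.2861 = 1.03266
(2) 0.3186 × 1.607 × 2.233 = 1.14327
Highest is cycle (2) at 1.1433 (>1, arbitrage).

1.1433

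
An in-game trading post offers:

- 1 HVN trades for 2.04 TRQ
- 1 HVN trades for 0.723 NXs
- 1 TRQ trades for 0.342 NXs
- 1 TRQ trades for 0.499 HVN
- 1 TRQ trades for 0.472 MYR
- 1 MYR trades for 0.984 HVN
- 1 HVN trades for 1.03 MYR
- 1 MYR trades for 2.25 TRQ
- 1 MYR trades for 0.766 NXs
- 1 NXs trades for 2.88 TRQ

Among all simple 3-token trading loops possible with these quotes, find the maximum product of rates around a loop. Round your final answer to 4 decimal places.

TRQ→HVN→MYR→TRQ: 0.499 × 1.03 × 2.25 = 1.15643
TRQ→MYR→NXs→TRQ: 0.472 × 0.766 × 2.88 = 1.04127
TRQ→HVN→NXs→TRQ: 0.499 × 0.723 × 2.88 = 1.03904
TRQ→MYR→HVN→TRQ: 0.472 × 0.984 × 2.04 = 0.94747
Maximum is TRQ→HVN→MYR→TRQ at 1.1564; arbitrage exists.

1.1564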